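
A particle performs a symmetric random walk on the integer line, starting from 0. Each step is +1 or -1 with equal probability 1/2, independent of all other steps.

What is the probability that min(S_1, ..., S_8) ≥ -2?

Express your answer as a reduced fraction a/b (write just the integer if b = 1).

Answer: 91/128

Derivation:
Let f(t,s) = #length-t paths at position s with S_1..S_t all ≥ -2.
f(t,s) = f(t-1,s-1) + f(t-1,s+1) for s ≥ -2; f(t,s) = 0 for s < -2.
t=0: f(0,0)=1
t=1: f(1,-1)=1 f(1,1)=1
t=2: f(2,-2)=1 f(2,0)=2 f(2,2)=1
t=3: f(3,-1)=3 f(3,1)=3 f(3,3)=1
t=4: f(4,-2)=3 f(4,0)=6 f(4,2)=4 f(4,4)=1
t=5: f(5,-1)=9 f(5,1)=10 f(5,3)=5 f(5,5)=1
t=6: f(6,-2)=9 f(6,0)=19 f(6,2)=15 f(6,4)=6 f(6,6)=1
t=7: f(7,-1)=28 f(7,1)=34 f(7,3)=21 f(7,5)=7 f(7,7)=1
t=8: f(8,-2)=28 f(8,0)=62 f(8,2)=55 f(8,4)=28 f(8,6)=8 f(8,8)=1
Σ_s f(8,s) = 182
P = 182/256 = 91/128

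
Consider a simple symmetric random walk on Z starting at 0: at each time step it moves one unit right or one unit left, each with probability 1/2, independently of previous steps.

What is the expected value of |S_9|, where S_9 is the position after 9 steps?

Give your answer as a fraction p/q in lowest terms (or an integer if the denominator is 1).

Answer: 315/128

Derivation:
S_9 takes values m ≡ 1 (mod 2) with |m| ≤ 9; P(S_9=m) = C(9,(9+m)/2)/2^9.
Total paths: 2^9 = 512
Distribution: P(S=-9)=1/512, P(S=-7)=9/512, P(S=-5)=36/512, P(S=-3)=84/512, P(S=-1)=126/512, P(S=1)=126/512, P(S=3)=84/512, P(S=5)=36/512, P(S=7)=9/512, P(S=9)=1/512
E[|S_9|] = Σ_m |m|·P(S_9=m) = 1260/512 = 315/128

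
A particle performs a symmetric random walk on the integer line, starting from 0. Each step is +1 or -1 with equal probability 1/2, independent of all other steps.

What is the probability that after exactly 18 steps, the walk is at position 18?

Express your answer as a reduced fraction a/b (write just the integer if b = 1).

To reach position 18 after 18 steps: need 18 steps of +1 and 0 of -1.
Favorable paths: C(18,18) = 1
Total paths: 2^18 = 262144
P = 1/262144 = 1/262144

Answer: 1/262144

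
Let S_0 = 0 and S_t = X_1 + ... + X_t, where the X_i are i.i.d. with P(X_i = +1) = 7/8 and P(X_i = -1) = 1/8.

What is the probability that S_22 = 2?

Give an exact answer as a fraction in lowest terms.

To reach position 2 after 22 steps: need 12 steps of +1 and 10 steps of -1.
Number of such sequences: C(22,12) = 646646
Each has probability (7/8)^12 · (1/8)^10 = 13841287201/73786976294838206464
P = 646646 · 13841287201/73786976294838206464 = 4475206501688923/36893488147419103232

Answer: 4475206501688923/36893488147419103232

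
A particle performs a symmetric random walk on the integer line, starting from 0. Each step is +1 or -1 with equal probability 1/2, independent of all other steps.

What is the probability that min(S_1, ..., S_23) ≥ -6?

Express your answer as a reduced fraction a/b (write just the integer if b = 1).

Let f(t,s) = #length-t paths at position s with S_1..S_t all ≥ -6.
f(t,s) = f(t-1,s-1) + f(t-1,s+1) for s ≥ -6; f(t,s) = 0 for s < -6.
t=0: f(0,0)=1
t=1: f(1,-1)=1 f(1,1)=1
t=2: f(2,-2)=1 f(2,0)=2 f(2,2)=1
t=3: f(3,-3)=1 f(3,-1)=3 f(3,1)=3 f(3,3)=1
t=4: f(4,-4)=1 f(4,-2)=4 f(4,0)=6 f(4,2)=4 f(4,4)=1
t=5: f(5,-5)=1 f(5,-3)=5 f(5,-1)=10 f(5,1)=10 f(5,3)=5 f(5,5)=1
t=6: f(6,-6)=1 f(6,-4)=6 f(6,-2)=15 f(6,0)=20 f(6,2)=15 f(6,4)=6 f(6,6)=1
t=7: f(7,-5)=7 f(7,-3)=21 f(7,-1)=35 f(7,1)=35 f(7,3)=21 f(7,5)=7 f(7,7)=1
t=8: f(8,-6)=7 f(8,-4)=28 f(8,-2)=56 f(8,0)=70 f(8,2)=56 f(8,4)=28 f(8,6)=8 f(8,8)=1
t=9: f(9,-5)=35 f(9,-3)=84 f(9,-1)=126 f(9,1)=126 f(9,3)=84 f(9,5)=36 f(9,7)=9 f(9,9)=1
t=10: f(10,-6)=35 f(10,-4)=119 f(10,-2)=210 f(10,0)=252 f(10,2)=210 f(10,4)=120 f(10,6)=45 f(10,8)=10 f(10,10)=1
t=11: f(11,-5)=154 f(11,-3)=329 f(11,-1)=462 f(11,1)=462 f(11,3)=330 f(11,5)=165 f(11,7)=55 f(11,9)=11 f(11,11)=1
t=12: f(12,-6)=154 f(12,-4)=483 f(12,-2)=791 f(12,0)=924 f(12,2)=792 f(12,4)=495 f(12,6)=220 f(12,8)=66 f(12,10)=12 f(12,12)=1
t=13: f(13,-5)=637 f(13,-3)=1274 f(13,-1)=1715 f(13,1)=1716 f(13,3)=1287 f(13,5)=715 f(13,7)=286 f(13,9)=78 f(13,11)=13 f(13,13)=1
t=14: f(14,-6)=637 f(14,-4)=1911 f(14,-2)=2989 f(14,0)=3431 f(14,2)=3003 f(14,4)=2002 f(14,6)=1001 f(14,8)=364 f(14,10)=91 f(14,12)=14 f(14,14)=1
t=15: f(15,-5)=2548 f(15,-3)=4900 f(15,-1)=6420 f(15,1)=6434 f(15,3)=5005 f(15,5)=3003 f(15,7)=1365 f(15,9)=455 f(15,11)=105 f(15,13)=15 f(15,15)=1
t=16: f(16,-6)=2548 f(16,-4)=7448 f(16,-2)=11320 f(16,0)=12854 f(16,2)=11439 f(16,4)=8008 f(16,6)=4368 f(16,8)=1820 f(16,10)=560 f(16,12)=120 f(16,14)=16 f(16,16)=1
t=17: f(17,-5)=9996 f(17,-3)=18768 f(17,-1)=24174 f(17,1)=24293 f(17,3)=19447 f(17,5)=12376 f(17,7)=6188 f(17,9)=2380 f(17,11)=680 f(17,13)=136 f(17,15)=17 f(17,17)=1
t=18: f(18,-6)=9996 f(18,-4)=28764 f(18,-2)=42942 f(18,0)=48467 f(18,2)=43740 f(18,4)=31823 f(18,6)=18564 f(18,8)=8568 f(18,10)=3060 f(18,12)=816 f(18,14)=153 f(18,16)=18 f(18,18)=1
t=19: f(19,-5)=38760 f(19,-3)=71706 f(19,-1)=91409 f(19,1)=92207 f(19,3)=75563 f(19,5)=50387 f(19,7)=27132 f(19,9)=11628 f(19,11)=3876 f(19,13)=969 f(19,15)=171 f(19,17)=19 f(19,19)=1
t=20: f(20,-6)=38760 f(20,-4)=110466 f(20,-2)=163115 f(20,0)=183616 f(20,2)=167770 f(20,4)=125950 f(20,6)=77519 f(20,8)=38760 f(20,10)=15504 f(20,12)=4845 f(20,14)=1140 f(20,16)=190 f(20,18)=20 f(20,20)=1
t=21: f(21,-5)=149226 f(21,-3)=273581 f(21,-1)=346731 f(21,1)=351386 f(21,3)=293720 f(21,5)=203469 f(21,7)=116279 f(21,9)=54264 f(21,11)=20349 f(21,13)=5985 f(21,15)=1330 f(21,17)=210 f(21,19)=21 f(21,21)=1
t=22: f(22,-6)=149226 f(22,-4)=422807 f(22,-2)=620312 f(22,0)=698117 f(22,2)=645106 f(22,4)=497189 f(22,6)=319748 f(22,8)=170543 f(22,10)=74613 f(22,12)=26334 f(22,14)=7315 f(22,16)=1540 f(22,18)=231 f(22,20)=22 f(22,22)=1
t=23: f(23,-5)=572033 f(23,-3)=1043119 f(23,-1)=1318429 f(23,1)=1343223 f(23,3)=1142295 f(23,5)=816937 f(23,7)=490291 f(23,9)=245156 f(23,11)=100947 f(23,13)=33649 f(23,15)=8855 f(23,17)=1771 f(23,19)=253 f(23,21)=23 f(23,23)=1
Σ_s f(23,s) = 7116982
P = 7116982/8388608 = 3558491/4194304

Answer: 3558491/4194304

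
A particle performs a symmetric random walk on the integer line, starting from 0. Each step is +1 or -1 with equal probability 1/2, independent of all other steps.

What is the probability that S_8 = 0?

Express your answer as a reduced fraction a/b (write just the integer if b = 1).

To return to 0 after 8 steps: need exactly 4 steps of +1 and 4 of -1.
Favorable paths: C(8,4) = 70
Total paths: 2^8 = 256
P = 70/256 = 35/128

Answer: 35/128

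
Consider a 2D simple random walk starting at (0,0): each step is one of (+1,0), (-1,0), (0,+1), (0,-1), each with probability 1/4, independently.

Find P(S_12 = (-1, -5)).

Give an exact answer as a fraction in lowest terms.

Let h be the number of horizontal steps (so 12-h are vertical). To end at (-1,-5) need (h-1)/2 right-steps and ((12-h)-5)/2 up-steps.
Sum over h with 1 ≤ h ≤ 7, h ≡ 1 (mod 2), 12-h ≡ 1 (mod 2):
h=1: C(12,1)·C(1,0)·C(11,3) = 12·1·165 = 1980
h=3: C(12,3)·C(3,1)·C(9,2) = 220·3·36 = 23760
h=5: C(12,5)·C(5,2)·C(7,1) = 792·10·7 = 55440
h=7: C(12,7)·C(7,3)·C(5,0) = 792·35·1 = 27720
Total favorable: 108900
Total paths: 4^12 = 16777216
P = 108900/16777216 = 27225/4194304

Answer: 27225/4194304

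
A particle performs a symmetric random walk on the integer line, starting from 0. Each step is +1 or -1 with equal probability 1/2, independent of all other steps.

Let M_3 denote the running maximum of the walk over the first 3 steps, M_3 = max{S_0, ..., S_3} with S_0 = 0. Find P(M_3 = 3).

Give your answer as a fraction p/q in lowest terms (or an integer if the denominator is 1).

Let M_3 = max(S_0,...,S_3). Use the reflection principle: for j ≥ 1, #{paths with M_3 ≥ j} = #{S_3 ≥ j} + #{S_3 ≥ j+1}.
By reflection, #{M_3 ≥ 3} = #{S_3 ≥ 3} + #{S_3 ≥ 4} = 1 + 0 = 1.
#{M_3 ≥ 4} = #{S_3 ≥ 4} + #{S_3 ≥ 5} = 0 + 0 = 0.
#{M_3 = 3} = 1 - 0 = 1.
P(M_3 = 3) = 1/8 = 1/8

Answer: 1/8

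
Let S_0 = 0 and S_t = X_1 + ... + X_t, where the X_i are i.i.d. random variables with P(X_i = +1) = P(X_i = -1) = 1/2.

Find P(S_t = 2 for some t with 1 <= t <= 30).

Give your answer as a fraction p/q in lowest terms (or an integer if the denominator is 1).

Answer: 773201629/1073741824

Derivation:
Count via complement. Let g(t,s) = #length-t paths at position s with S_1..S_t all ≠ 2.
g(t,s) = g(t-1,s-1) + g(t-1,s+1) for s ≠ 2; g(t,2) = 0.
t=0: g(0,0)=1
t=1: g(1,-1)=1 g(1,1)=1
t=2: g(2,-2)=1 g(2,0)=2
t=3: g(3,-3)=1 g(3,-1)=3 g(3,1)=2
t=4: g(4,-4)=1 g(4,-2)=4 g(4,0)=5
t=5: g(5,-5)=1 g(5,-3)=5 g(5,-1)=9 g(5,1)=5
t=6: g(6,-6)=1 g(6,-4)=6 g(6,-2)=14 g(6,0)=14
t=7: g(7,-7)=1 g(7,-5)=7 g(7,-3)=20 g(7,-1)=28 g(7,1)=14
t=8: g(8,-8)=1 g(8,-6)=8 g(8,-4)=27 g(8,-2)=48 g(8,0)=42
t=9: g(9,-9)=1 g(9,-7)=9 g(9,-5)=35 g(9,-3)=75 g(9,-1)=90 g(9,1)=42
t=10: g(10,-10)=1 g(10,-8)=10 g(10,-6)=44 g(10,-4)=110 g(10,-2)=165 g(10,0)=132
t=11: g(11,-11)=1 g(11,-9)=11 g(11,-7)=54 g(11,-5)=154 g(11,-3)=275 g(11,-1)=297 g(11,1)=132
t=12: g(12,-12)=1 g(12,-10)=12 g(12,-8)=65 g(12,-6)=208 g(12,-4)=429 g(12,-2)=572 g(12,0)=429
t=13: g(13,-13)=1 g(13,-11)=13 g(13,-9)=77 g(13,-7)=273 g(13,-5)=637 g(13,-3)=1001 g(13,-1)=1001 g(13,1)=429
t=14: g(14,-14)=1 g(14,-12)=14 g(14,-10)=90 g(14,-8)=350 g(14,-6)=910 g(14,-4)=1638 g(14,-2)=2002 g(14,0)=1430
t=15: g(15,-15)=1 g(15,-13)=15 g(15,-11)=104 g(15,-9)=440 g(15,-7)=1260 g(15,-5)=2548 g(15,-3)=3640 g(15,-1)=3432 g(15,1)=1430
t=16: g(16,-16)=1 g(16,-14)=16 g(16,-12)=119 g(16,-10)=544 g(16,-8)=1700 g(16,-6)=3808 g(16,-4)=6188 g(16,-2)=7072 g(16,0)=4862
t=17: g(17,-17)=1 g(17,-15)=17 g(17,-13)=135 g(17,-11)=663 g(17,-9)=2244 g(17,-7)=5508 g(17,-5)=9996 g(17,-3)=13260 g(17,-1)=11934 g(17,1)=4862
t=18: g(18,-18)=1 g(18,-16)=18 g(18,-14)=152 g(18,-12)=798 g(18,-10)=2907 g(18,-8)=7752 g(18,-6)=15504 g(18,-4)=23256 g(18,-2)=25194 g(18,0)=16796
t=19: g(19,-19)=1 g(19,-17)=19 g(19,-15)=170 g(19,-13)=950 g(19,-11)=3705 g(19,-9)=10659 g(19,-7)=23256 g(19,-5)=38760 g(19,-3)=48450 g(19,-1)=41990 g(19,1)=16796
t=20: g(20,-20)=1 g(20,-18)=20 g(20,-16)=189 g(20,-14)=1120 g(20,-12)=4655 g(20,-10)=14364 g(20,-8)=33915 g(20,-6)=62016 g(20,-4)=87210 g(20,-2)=90440 g(20,0)=58786
t=21: g(21,-21)=1 g(21,-19)=21 g(21,-17)=209 g(21,-15)=1309 g(21,-13)=5775 g(21,-11)=19019 g(21,-9)=48279 g(21,-7)=95931 g(21,-5)=149226 g(21,-3)=177650 g(21,-1)=149226 g(21,1)=58786
t=22: g(22,-22)=1 g(22,-20)=22 g(22,-18)=230 g(22,-16)=1518 g(22,-14)=7084 g(22,-12)=24794 g(22,-10)=67298 g(22,-8)=144210 g(22,-6)=245157 g(22,-4)=326876 g(22,-2)=326876 g(22,0)=208012
t=23: g(23,-23)=1 g(23,-21)=23 g(23,-19)=252 g(23,-17)=1748 g(23,-15)=8602 g(23,-13)=31878 g(23,-11)=92092 g(23,-9)=211508 g(23,-7)=389367 g(23,-5)=572033 g(23,-3)=653752 g(23,-1)=534888 g(23,1)=208012
t=24: g(24,-24)=1 g(24,-22)=24 g(24,-20)=275 g(24,-18)=2000 g(24,-16)=10350 g(24,-14)=40480 g(24,-12)=123970 g(24,-10)=303600 g(24,-8)=600875 g(24,-6)=961400 g(24,-4)=1225785 g(24,-2)=1188640 g(24,0)=742900
t=25: g(25,-25)=1 g(25,-23)=25 g(25,-21)=299 g(25,-19)=2275 g(25,-17)=12350 g(25,-15)=50830 g(25,-13)=164450 g(25,-11)=427570 g(25,-9)=904475 g(25,-7)=1562275 g(25,-5)=2187185 g(25,-3)=2414425 g(25,-1)=1931540 g(25,1)=742900
t=26: g(26,-26)=1 g(26,-24)=26 g(26,-22)=324 g(26,-20)=2574 g(26,-18)=14625 g(26,-16)=63180 g(26,-14)=215280 g(26,-12)=592020 g(26,-10)=1332045 g(26,-8)=2466750 g(26,-6)=3749460 g(26,-4)=4601610 g(26,-2)=4345965 g(26,0)=2674440
t=27: g(27,-27)=1 g(27,-25)=27 g(27,-23)=350 g(27,-21)=2898 g(27,-19)=17199 g(27,-17)=77805 g(27,-15)=278460 g(27,-13)=807300 g(27,-11)=1924065 g(27,-9)=3798795 g(27,-7)=6216210 g(27,-5)=8351070 g(27,-3)=8947575 g(27,-1)=7020405 g(27,1)=2674440
t=28: g(28,-28)=1 g(28,-26)=28 g(28,-24)=377 g(28,-22)=3248 g(28,-20)=20097 g(28,-18)=95004 g(28,-16)=356265 g(28,-14)=1085760 g(28,-12)=2731365 g(28,-10)=5722860 g(28,-8)=10015005 g(28,-6)=14567280 g(28,-4)=17298645 g(28,-2)=15967980 g(28,0)=9694845
t=29: g(29,-29)=1 g(29,-27)=29 g(29,-25)=405 g(29,-23)=3625 g(29,-21)=23345 g(29,-19)=115101 g(29,-17)=451269 g(29,-15)=1442025 g(29,-13)=3817125 g(29,-11)=8454225 g(29,-9)=15737865 g(29,-7)=24582285 g(29,-5)=31865925 g(29,-3)=33266625 g(29,-1)=25662825 g(29,1)=9694845
t=30: g(30,-30)=1 g(30,-28)=30 g(30,-26)=434 g(30,-24)=4030 g(30,-22)=26970 g(30,-20)=138446 g(30,-18)=566370 g(30,-16)=1893294 g(30,-14)=5259150 g(30,-12)=12271350 g(30,-10)=24192090 g(30,-8)=40320150 g(30,-6)=56448210 g(30,-4)=65132550 g(30,-2)=58929450 g(30,0)=35357670
Paths never hitting 2: Σ_s g(30,s) = 300540195
Paths hitting 2: 2^30 - 300540195 = 773201629
P = 773201629/1073741824 = 773201629/1073741824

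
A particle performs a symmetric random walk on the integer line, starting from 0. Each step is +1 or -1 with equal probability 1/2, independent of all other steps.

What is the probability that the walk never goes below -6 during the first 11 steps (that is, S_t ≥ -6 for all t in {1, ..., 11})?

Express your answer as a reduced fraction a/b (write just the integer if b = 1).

Let f(t,s) = #length-t paths at position s with S_1..S_t all ≥ -6.
f(t,s) = f(t-1,s-1) + f(t-1,s+1) for s ≥ -6; f(t,s) = 0 for s < -6.
t=0: f(0,0)=1
t=1: f(1,-1)=1 f(1,1)=1
t=2: f(2,-2)=1 f(2,0)=2 f(2,2)=1
t=3: f(3,-3)=1 f(3,-1)=3 f(3,1)=3 f(3,3)=1
t=4: f(4,-4)=1 f(4,-2)=4 f(4,0)=6 f(4,2)=4 f(4,4)=1
t=5: f(5,-5)=1 f(5,-3)=5 f(5,-1)=10 f(5,1)=10 f(5,3)=5 f(5,5)=1
t=6: f(6,-6)=1 f(6,-4)=6 f(6,-2)=15 f(6,0)=20 f(6,2)=15 f(6,4)=6 f(6,6)=1
t=7: f(7,-5)=7 f(7,-3)=21 f(7,-1)=35 f(7,1)=35 f(7,3)=21 f(7,5)=7 f(7,7)=1
t=8: f(8,-6)=7 f(8,-4)=28 f(8,-2)=56 f(8,0)=70 f(8,2)=56 f(8,4)=28 f(8,6)=8 f(8,8)=1
t=9: f(9,-5)=35 f(9,-3)=84 f(9,-1)=126 f(9,1)=126 f(9,3)=84 f(9,5)=36 f(9,7)=9 f(9,9)=1
t=10: f(10,-6)=35 f(10,-4)=119 f(10,-2)=210 f(10,0)=252 f(10,2)=210 f(10,4)=120 f(10,6)=45 f(10,8)=10 f(10,10)=1
t=11: f(11,-5)=154 f(11,-3)=329 f(11,-1)=462 f(11,1)=462 f(11,3)=330 f(11,5)=165 f(11,7)=55 f(11,9)=11 f(11,11)=1
Σ_s f(11,s) = 1969
P = 1969/2048 = 1969/2048

Answer: 1969/2048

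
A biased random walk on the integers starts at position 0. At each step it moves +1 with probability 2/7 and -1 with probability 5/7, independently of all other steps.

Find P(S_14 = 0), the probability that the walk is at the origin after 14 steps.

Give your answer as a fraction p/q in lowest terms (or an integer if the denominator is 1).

To be at 0 after 14 steps: need exactly 7 steps of +1 and 7 of -1.
Number of such sequences: C(14,7) = 3432
Each has probability (2/7)^7 · (5/7)^7 = 10000000/678223072849
P = 3432 · 10000000/678223072849 = 34320000000/678223072849

Answer: 34320000000/678223072849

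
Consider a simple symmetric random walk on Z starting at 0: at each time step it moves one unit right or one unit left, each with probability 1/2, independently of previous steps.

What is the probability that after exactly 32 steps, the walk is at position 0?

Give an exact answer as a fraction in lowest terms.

To return to 0 after 32 steps: need exactly 16 steps of +1 and 16 of -1.
Favorable paths: C(32,16) = 601080390
Total paths: 2^32 = 4294967296
P = 601080390/4294967296 = 300540195/2147483648

Answer: 300540195/2147483648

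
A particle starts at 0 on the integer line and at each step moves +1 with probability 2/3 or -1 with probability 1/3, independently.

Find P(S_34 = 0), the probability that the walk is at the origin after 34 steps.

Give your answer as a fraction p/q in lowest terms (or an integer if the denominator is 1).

To be at 0 after 34 steps: need exactly 17 steps of +1 and 17 of -1.
Number of such sequences: C(34,17) = 2333606220
Each has probability (2/3)^17 · (1/3)^17 = 131072/16677181699666569
P = 2333606220 · 131072/16677181699666569 = 11328534609920/617673396283947

Answer: 11328534609920/617673396283947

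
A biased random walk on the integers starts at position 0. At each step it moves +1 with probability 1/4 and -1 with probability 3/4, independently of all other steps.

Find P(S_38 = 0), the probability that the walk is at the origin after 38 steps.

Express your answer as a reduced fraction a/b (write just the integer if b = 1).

Answer: 5135054769461249325/9444732965739290427392

Derivation:
To be at 0 after 38 steps: need exactly 19 steps of +1 and 19 of -1.
Number of such sequences: C(38,19) = 35345263800
Each has probability (1/4)^19 · (3/4)^19 = 1162261467/75557863725914323419136
P = 35345263800 · 1162261467/75557863725914323419136 = 5135054769461249325/9444732965739290427392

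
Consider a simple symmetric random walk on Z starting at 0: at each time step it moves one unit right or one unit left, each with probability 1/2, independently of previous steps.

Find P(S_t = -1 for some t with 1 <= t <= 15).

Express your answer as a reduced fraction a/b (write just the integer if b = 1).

Count via complement. Let g(t,s) = #length-t paths at position s with S_1..S_t all ≠ -1.
g(t,s) = g(t-1,s-1) + g(t-1,s+1) for s ≠ -1; g(t,-1) = 0.
t=0: g(0,0)=1
t=1: g(1,1)=1
t=2: g(2,0)=1 g(2,2)=1
t=3: g(3,1)=2 g(3,3)=1
t=4: g(4,0)=2 g(4,2)=3 g(4,4)=1
t=5: g(5,1)=5 g(5,3)=4 g(5,5)=1
t=6: g(6,0)=5 g(6,2)=9 g(6,4)=5 g(6,6)=1
t=7: g(7,1)=14 g(7,3)=14 g(7,5)=6 g(7,7)=1
t=8: g(8,0)=14 g(8,2)=28 g(8,4)=20 g(8,6)=7 g(8,8)=1
t=9: g(9,1)=42 g(9,3)=48 g(9,5)=27 g(9,7)=8 g(9,9)=1
t=10: g(10,0)=42 g(10,2)=90 g(10,4)=75 g(10,6)=35 g(10,8)=9 g(10,10)=1
t=11: g(11,1)=132 g(11,3)=165 g(11,5)=110 g(11,7)=44 g(11,9)=10 g(11,11)=1
t=12: g(12,0)=132 g(12,2)=297 g(12,4)=275 g(12,6)=154 g(12,8)=54 g(12,10)=11 g(12,12)=1
t=13: g(13,1)=429 g(13,3)=572 g(13,5)=429 g(13,7)=208 g(13,9)=65 g(13,11)=12 g(13,13)=1
t=14: g(14,0)=429 g(14,2)=1001 g(14,4)=1001 g(14,6)=637 g(14,8)=273 g(14,10)=77 g(14,12)=13 g(14,14)=1
t=15: g(15,1)=1430 g(15,3)=2002 g(15,5)=1638 g(15,7)=910 g(15,9)=350 g(15,11)=90 g(15,13)=14 g(15,15)=1
Paths never hitting -1: Σ_s g(15,s) = 6435
Paths hitting -1: 2^15 - 6435 = 26333
P = 26333/32768 = 26333/32768

Answer: 26333/32768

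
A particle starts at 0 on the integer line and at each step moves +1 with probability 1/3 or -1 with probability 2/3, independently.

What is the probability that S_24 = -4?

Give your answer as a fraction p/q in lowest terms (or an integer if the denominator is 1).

Answer: 10711072768/94143178827

Derivation:
To reach position -4 after 24 steps: need 10 steps of +1 and 14 steps of -1.
Number of such sequences: C(24,10) = 1961256
Each has probability (1/3)^10 · (2/3)^14 = 16384/282429536481
P = 1961256 · 16384/282429536481 = 10711072768/94143178827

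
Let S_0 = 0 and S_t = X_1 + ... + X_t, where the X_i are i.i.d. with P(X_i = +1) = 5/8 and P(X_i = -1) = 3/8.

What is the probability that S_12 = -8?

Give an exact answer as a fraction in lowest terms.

To reach position -8 after 12 steps: need 2 steps of +1 and 10 steps of -1.
Number of such sequences: C(12,2) = 66
Each has probability (5/8)^2 · (3/8)^10 = 1476225/68719476736
P = 66 · 1476225/68719476736 = 48715425/34359738368

Answer: 48715425/34359738368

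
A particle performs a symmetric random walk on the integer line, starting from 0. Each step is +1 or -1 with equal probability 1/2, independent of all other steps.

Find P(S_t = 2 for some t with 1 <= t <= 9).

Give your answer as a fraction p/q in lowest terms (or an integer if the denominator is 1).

Answer: 65/128

Derivation:
Count via complement. Let g(t,s) = #length-t paths at position s with S_1..S_t all ≠ 2.
g(t,s) = g(t-1,s-1) + g(t-1,s+1) for s ≠ 2; g(t,2) = 0.
t=0: g(0,0)=1
t=1: g(1,-1)=1 g(1,1)=1
t=2: g(2,-2)=1 g(2,0)=2
t=3: g(3,-3)=1 g(3,-1)=3 g(3,1)=2
t=4: g(4,-4)=1 g(4,-2)=4 g(4,0)=5
t=5: g(5,-5)=1 g(5,-3)=5 g(5,-1)=9 g(5,1)=5
t=6: g(6,-6)=1 g(6,-4)=6 g(6,-2)=14 g(6,0)=14
t=7: g(7,-7)=1 g(7,-5)=7 g(7,-3)=20 g(7,-1)=28 g(7,1)=14
t=8: g(8,-8)=1 g(8,-6)=8 g(8,-4)=27 g(8,-2)=48 g(8,0)=42
t=9: g(9,-9)=1 g(9,-7)=9 g(9,-5)=35 g(9,-3)=75 g(9,-1)=90 g(9,1)=42
Paths never hitting 2: Σ_s g(9,s) = 252
Paths hitting 2: 2^9 - 252 = 260
P = 260/512 = 65/128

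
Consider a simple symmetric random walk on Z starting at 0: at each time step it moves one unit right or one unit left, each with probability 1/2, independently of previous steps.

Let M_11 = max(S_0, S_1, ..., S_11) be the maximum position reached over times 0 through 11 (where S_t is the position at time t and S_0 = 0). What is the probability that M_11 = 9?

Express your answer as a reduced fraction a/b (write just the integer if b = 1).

Let M_11 = max(S_0,...,S_11). Use the reflection principle: for j ≥ 1, #{paths with M_11 ≥ j} = #{S_11 ≥ j} + #{S_11 ≥ j+1}.
By reflection, #{M_11 ≥ 9} = #{S_11 ≥ 9} + #{S_11 ≥ 10} = 12 + 1 = 13.
#{M_11 ≥ 10} = #{S_11 ≥ 10} + #{S_11 ≥ 11} = 1 + 1 = 2.
#{M_11 = 9} = 13 - 2 = 11.
P(M_11 = 9) = 11/2048 = 11/2048

Answer: 11/2048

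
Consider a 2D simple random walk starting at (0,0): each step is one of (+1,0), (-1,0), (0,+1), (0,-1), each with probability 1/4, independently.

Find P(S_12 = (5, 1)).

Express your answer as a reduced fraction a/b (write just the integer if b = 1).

Answer: 27225/4194304

Derivation:
Let h be the number of horizontal steps (so 12-h are vertical). To end at (5,1) need (h+5)/2 right-steps and ((12-h)+1)/2 up-steps.
Sum over h with 5 ≤ h ≤ 11, h ≡ 1 (mod 2), 12-h ≡ 1 (mod 2):
h=5: C(12,5)·C(5,5)·C(7,4) = 792·1·35 = 27720
h=7: C(12,7)·C(7,6)·C(5,3) = 792·7·10 = 55440
h=9: C(12,9)·C(9,7)·C(3,2) = 220·36·3 = 23760
h=11: C(12,11)·C(11,8)·C(1,1) = 12·165·1 = 1980
Total favorable: 108900
Total paths: 4^12 = 16777216
P = 108900/16777216 = 27225/4194304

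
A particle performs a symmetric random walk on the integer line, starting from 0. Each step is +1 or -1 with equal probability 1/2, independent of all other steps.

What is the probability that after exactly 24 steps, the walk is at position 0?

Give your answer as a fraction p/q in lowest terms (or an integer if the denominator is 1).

To return to 0 after 24 steps: need exactly 12 steps of +1 and 12 of -1.
Favorable paths: C(24,12) = 2704156
Total paths: 2^24 = 16777216
P = 2704156/16777216 = 676039/4194304

Answer: 676039/4194304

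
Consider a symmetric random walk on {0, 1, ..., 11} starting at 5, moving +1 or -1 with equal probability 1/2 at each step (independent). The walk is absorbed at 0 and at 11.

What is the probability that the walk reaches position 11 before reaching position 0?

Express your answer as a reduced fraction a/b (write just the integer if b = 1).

Answer: 5/11

Derivation:
Symmetric walk (p = 1/2): the harmonic-function argument gives P(hit 11 before 0 | start at 5) = a/N.
P = 5/11 = 5/11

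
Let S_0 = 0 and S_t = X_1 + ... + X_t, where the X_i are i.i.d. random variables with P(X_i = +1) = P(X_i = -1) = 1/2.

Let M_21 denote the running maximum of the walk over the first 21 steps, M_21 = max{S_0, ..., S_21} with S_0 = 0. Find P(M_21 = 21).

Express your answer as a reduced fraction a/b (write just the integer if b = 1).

Answer: 1/2097152

Derivation:
Let M_21 = max(S_0,...,S_21). Use the reflection principle: for j ≥ 1, #{paths with M_21 ≥ j} = #{S_21 ≥ j} + #{S_21 ≥ j+1}.
By reflection, #{M_21 ≥ 21} = #{S_21 ≥ 21} + #{S_21 ≥ 22} = 1 + 0 = 1.
#{M_21 ≥ 22} = #{S_21 ≥ 22} + #{S_21 ≥ 23} = 0 + 0 = 0.
#{M_21 = 21} = 1 - 0 = 1.
P(M_21 = 21) = 1/2097152 = 1/2097152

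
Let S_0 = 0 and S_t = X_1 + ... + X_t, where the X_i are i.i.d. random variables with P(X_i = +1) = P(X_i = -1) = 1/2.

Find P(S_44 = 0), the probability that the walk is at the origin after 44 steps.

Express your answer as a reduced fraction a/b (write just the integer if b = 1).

To return to 0 after 44 steps: need exactly 22 steps of +1 and 22 of -1.
Favorable paths: C(44,22) = 2104098963720
Total paths: 2^44 = 17592186044416
P = 2104098963720/17592186044416 = 263012370465/2199023255552

Answer: 263012370465/2199023255552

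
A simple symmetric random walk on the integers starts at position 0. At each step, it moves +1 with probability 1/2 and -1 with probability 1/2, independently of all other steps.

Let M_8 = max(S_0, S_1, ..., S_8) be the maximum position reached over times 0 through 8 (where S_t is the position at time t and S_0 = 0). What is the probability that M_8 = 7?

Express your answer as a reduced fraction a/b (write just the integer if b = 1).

Let M_8 = max(S_0,...,S_8). Use the reflection principle: for j ≥ 1, #{paths with M_8 ≥ j} = #{S_8 ≥ j} + #{S_8 ≥ j+1}.
By reflection, #{M_8 ≥ 7} = #{S_8 ≥ 7} + #{S_8 ≥ 8} = 1 + 1 = 2.
#{M_8 ≥ 8} = #{S_8 ≥ 8} + #{S_8 ≥ 9} = 1 + 0 = 1.
#{M_8 = 7} = 2 - 1 = 1.
P(M_8 = 7) = 1/256 = 1/256

Answer: 1/256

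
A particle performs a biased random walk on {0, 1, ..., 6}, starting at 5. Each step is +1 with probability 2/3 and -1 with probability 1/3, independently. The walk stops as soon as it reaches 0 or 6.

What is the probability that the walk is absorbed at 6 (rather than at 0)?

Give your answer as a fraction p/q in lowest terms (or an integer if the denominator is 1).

Answer: 62/63

Derivation:
Biased walk: p = 2/3, q = 1/3, r = q/p = 1/2
Gambler's ruin: P(hit 6 before 0 | start at 5) = (1 - r^a)/(1 - r^N)
r^5 = 1/32; r^6 = 1/64
P = (1 - 1/32) / (1 - 1/64) = 31/32 / 63/64 = 62/63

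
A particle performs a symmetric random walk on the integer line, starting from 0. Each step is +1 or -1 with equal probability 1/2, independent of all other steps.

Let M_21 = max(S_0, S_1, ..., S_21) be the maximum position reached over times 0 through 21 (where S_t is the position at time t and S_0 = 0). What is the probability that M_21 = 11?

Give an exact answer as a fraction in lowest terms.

Let M_21 = max(S_0,...,S_21). Use the reflection principle: for j ≥ 1, #{paths with M_21 ≥ j} = #{S_21 ≥ j} + #{S_21 ≥ j+1}.
By reflection, #{M_21 ≥ 11} = #{S_21 ≥ 11} + #{S_21 ≥ 12} = 27896 + 7547 = 35443.
#{M_21 ≥ 12} = #{S_21 ≥ 12} + #{S_21 ≥ 13} = 7547 + 7547 = 15094.
#{M_21 = 11} = 35443 - 15094 = 20349.
P(M_21 = 11) = 20349/2097152 = 20349/2097152

Answer: 20349/2097152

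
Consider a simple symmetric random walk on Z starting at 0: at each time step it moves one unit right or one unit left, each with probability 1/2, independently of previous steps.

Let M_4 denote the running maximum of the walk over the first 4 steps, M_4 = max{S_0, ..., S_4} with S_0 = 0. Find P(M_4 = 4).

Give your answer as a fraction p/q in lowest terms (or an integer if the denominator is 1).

Let M_4 = max(S_0,...,S_4). Use the reflection principle: for j ≥ 1, #{paths with M_4 ≥ j} = #{S_4 ≥ j} + #{S_4 ≥ j+1}.
By reflection, #{M_4 ≥ 4} = #{S_4 ≥ 4} + #{S_4 ≥ 5} = 1 + 0 = 1.
#{M_4 ≥ 5} = #{S_4 ≥ 5} + #{S_4 ≥ 6} = 0 + 0 = 0.
#{M_4 = 4} = 1 - 0 = 1.
P(M_4 = 4) = 1/16 = 1/16

Answer: 1/16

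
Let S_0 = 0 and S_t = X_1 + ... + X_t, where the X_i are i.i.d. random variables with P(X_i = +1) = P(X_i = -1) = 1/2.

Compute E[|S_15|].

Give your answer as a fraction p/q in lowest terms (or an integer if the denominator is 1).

S_15 takes values m ≡ 1 (mod 2) with |m| ≤ 15; P(S_15=m) = C(15,(15+m)/2)/2^15.
Total paths: 2^15 = 32768
Distribution: P(S=-15)=1/32768, P(S=-13)=15/32768, P(S=-11)=105/32768, P(S=-9)=455/32768, P(S=-7)=1365/32768, P(S=-5)=3003/32768, P(S=-3)=5005/32768, P(S=-1)=6435/32768, P(S=1)=6435/32768, P(S=3)=5005/32768, P(S=5)=3003/32768, P(S=7)=1365/32768, P(S=9)=455/32768, P(S=11)=105/32768, P(S=13)=15/32768, P(S=15)=1/32768
E[|S_15|] = Σ_m |m|·P(S_15=m) = 102960/32768 = 6435/2048

Answer: 6435/2048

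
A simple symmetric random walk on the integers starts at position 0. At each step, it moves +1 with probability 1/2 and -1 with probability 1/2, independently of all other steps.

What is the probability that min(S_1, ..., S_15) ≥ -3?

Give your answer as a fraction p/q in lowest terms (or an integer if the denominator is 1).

Let f(t,s) = #length-t paths at position s with S_1..S_t all ≥ -3.
f(t,s) = f(t-1,s-1) + f(t-1,s+1) for s ≥ -3; f(t,s) = 0 for s < -3.
t=0: f(0,0)=1
t=1: f(1,-1)=1 f(1,1)=1
t=2: f(2,-2)=1 f(2,0)=2 f(2,2)=1
t=3: f(3,-3)=1 f(3,-1)=3 f(3,1)=3 f(3,3)=1
t=4: f(4,-2)=4 f(4,0)=6 f(4,2)=4 f(4,4)=1
t=5: f(5,-3)=4 f(5,-1)=10 f(5,1)=10 f(5,3)=5 f(5,5)=1
t=6: f(6,-2)=14 f(6,0)=20 f(6,2)=15 f(6,4)=6 f(6,6)=1
t=7: f(7,-3)=14 f(7,-1)=34 f(7,1)=35 f(7,3)=21 f(7,5)=7 f(7,7)=1
t=8: f(8,-2)=48 f(8,0)=69 f(8,2)=56 f(8,4)=28 f(8,6)=8 f(8,8)=1
t=9: f(9,-3)=48 f(9,-1)=117 f(9,1)=125 f(9,3)=84 f(9,5)=36 f(9,7)=9 f(9,9)=1
t=10: f(10,-2)=165 f(10,0)=242 f(10,2)=209 f(10,4)=120 f(10,6)=45 f(10,8)=10 f(10,10)=1
t=11: f(11,-3)=165 f(11,-1)=407 f(11,1)=451 f(11,3)=329 f(11,5)=165 f(11,7)=55 f(11,9)=11 f(11,11)=1
t=12: f(12,-2)=572 f(12,0)=858 f(12,2)=780 f(12,4)=494 f(12,6)=220 f(12,8)=66 f(12,10)=12 f(12,12)=1
t=13: f(13,-3)=572 f(13,-1)=1430 f(13,1)=1638 f(13,3)=1274 f(13,5)=714 f(13,7)=286 f(13,9)=78 f(13,11)=13 f(13,13)=1
t=14: f(14,-2)=2002 f(14,0)=3068 f(14,2)=2912 f(14,4)=1988 f(14,6)=1000 f(14,8)=364 f(14,10)=91 f(14,12)=14 f(14,14)=1
t=15: f(15,-3)=2002 f(15,-1)=5070 f(15,1)=5980 f(15,3)=4900 f(15,5)=2988 f(15,7)=1364 f(15,9)=455 f(15,11)=105 f(15,13)=15 f(15,15)=1
Σ_s f(15,s) = 22880
P = 22880/32768 = 715/1024

Answer: 715/1024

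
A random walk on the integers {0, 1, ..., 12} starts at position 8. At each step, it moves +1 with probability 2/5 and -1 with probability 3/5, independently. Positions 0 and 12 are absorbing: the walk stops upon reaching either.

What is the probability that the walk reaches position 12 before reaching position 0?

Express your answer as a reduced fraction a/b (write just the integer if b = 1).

Answer: 1552/8113

Derivation:
Biased walk: p = 2/5, q = 3/5, r = q/p = 3/2
Gambler's ruin: P(hit 12 before 0 | start at 8) = (1 - r^a)/(1 - r^N)
r^8 = 6561/256; r^12 = 531441/4096
P = (1 - 6561/256) / (1 - 531441/4096) = -6305/256 / -527345/4096 = 1552/8113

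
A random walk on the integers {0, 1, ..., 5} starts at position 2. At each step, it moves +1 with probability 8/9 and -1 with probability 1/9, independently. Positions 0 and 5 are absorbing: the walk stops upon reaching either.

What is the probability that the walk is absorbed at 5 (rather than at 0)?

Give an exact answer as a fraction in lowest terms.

Answer: 4608/4681

Derivation:
Biased walk: p = 8/9, q = 1/9, r = q/p = 1/8
Gambler's ruin: P(hit 5 before 0 | start at 2) = (1 - r^a)/(1 - r^N)
r^2 = 1/64; r^5 = 1/32768
P = (1 - 1/64) / (1 - 1/32768) = 63/64 / 32767/32768 = 4608/4681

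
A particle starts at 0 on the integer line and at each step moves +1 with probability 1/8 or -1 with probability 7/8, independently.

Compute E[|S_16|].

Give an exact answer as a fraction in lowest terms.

S_16 takes values m ≡ 0 (mod 2) with |m| ≤ 16; P(S_16=m) = C(16,(16+m)/2) · (1/8)^((16+m)/2) · (7/8)^((16-m)/2).
Distribution: P(S=-16)=33232930569601/281474976710656, P(S=-14)=4747561509943/17592186044416, P(S=-12)=10173346092735/35184372088832, P(S=-10)=3391115364245/17592186044416, P(S=-8)=6297785676455/70368744177664, P(S=-6)=539810200839/17592186044416, P(S=-4)=282757724249/35184372088832, P(S=-2)=28852829005/17592186044416, P(S=0)=37096494435/140737488355328, P(S=2)=588833245/17592186044416, P(S=4)=117766649/35184372088832, P(S=6)=4588311/17592186044416, P(S=8)=1092455/70368744177664, P(S=10)=12005/17592186044416, P(S=12)=735/35184372088832, P(S=14)=7/17592186044416, P(S=16)=1/281474976710656
E[|S_16|] = Σ_m |m|·P(S_16=m) = 105554559305619/8796093022208

Answer: 105554559305619/8796093022208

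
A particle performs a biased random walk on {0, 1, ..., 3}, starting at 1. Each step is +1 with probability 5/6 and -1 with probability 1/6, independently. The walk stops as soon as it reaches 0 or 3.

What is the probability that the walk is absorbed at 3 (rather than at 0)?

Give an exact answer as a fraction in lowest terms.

Biased walk: p = 5/6, q = 1/6, r = q/p = 1/5
Gambler's ruin: P(hit 3 before 0 | start at 1) = (1 - r^a)/(1 - r^N)
r^1 = 1/5; r^3 = 1/125
P = (1 - 1/5) / (1 - 1/125) = 4/5 / 124/125 = 25/31

Answer: 25/31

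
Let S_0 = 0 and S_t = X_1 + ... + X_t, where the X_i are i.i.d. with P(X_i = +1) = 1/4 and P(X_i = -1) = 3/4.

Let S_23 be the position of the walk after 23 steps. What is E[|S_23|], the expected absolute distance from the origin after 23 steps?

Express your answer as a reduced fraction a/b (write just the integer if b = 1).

S_23 takes values m ≡ 1 (mod 2) with |m| ≤ 23; P(S_23=m) = C(23,(23+m)/2) · (1/4)^((23+m)/2) · (3/4)^((23-m)/2).
Distribution: P(S=-23)=94143178827/70368744177664, P(S=-21)=721764371007/70368744177664, P(S=-19)=2646469360359/70368744177664, P(S=-17)=6175095174171/70368744177664, P(S=-15)=10291825290285/70368744177664, P(S=-13)=13036312034361/70368744177664, P(S=-11)=13036312034361/70368744177664, P(S=-9)=10553204980197/70368744177664, P(S=-7)=3517734993399/35184372088832, P(S=-5)=1954297218555/35184372088832, P(S=-3)=912005368659/35184372088832, P(S=-1)=359274842199/35184372088832, P(S=1)=119758280733/35184372088832, P(S=3)=33777976617/35184372088832, P(S=5)=8042375385/35184372088832, P(S=7)=1608475077/35184372088832, P(S=9)=536158359/70368744177664, P(S=11)=73590363/70368744177664, P(S=13)=8176707/70368744177664, P(S=15)=717255/70368744177664, P(S=17)=47817/70368744177664, P(S=19)=2277/70368744177664, P(S=21)=69/70368744177664, P(S=23)=1/70368744177664
E[|S_23|] = Σ_m |m|·P(S_23=m) = 25323197417533/2199023255552

Answer: 25323197417533/2199023255552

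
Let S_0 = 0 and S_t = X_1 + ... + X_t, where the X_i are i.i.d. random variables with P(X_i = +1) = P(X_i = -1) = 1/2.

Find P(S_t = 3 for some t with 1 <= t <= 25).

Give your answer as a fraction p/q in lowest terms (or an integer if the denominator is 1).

Answer: 1168527/2097152

Derivation:
Count via complement. Let g(t,s) = #length-t paths at position s with S_1..S_t all ≠ 3.
g(t,s) = g(t-1,s-1) + g(t-1,s+1) for s ≠ 3; g(t,3) = 0.
t=0: g(0,0)=1
t=1: g(1,-1)=1 g(1,1)=1
t=2: g(2,-2)=1 g(2,0)=2 g(2,2)=1
t=3: g(3,-3)=1 g(3,-1)=3 g(3,1)=3
t=4: g(4,-4)=1 g(4,-2)=4 g(4,0)=6 g(4,2)=3
t=5: g(5,-5)=1 g(5,-3)=5 g(5,-1)=10 g(5,1)=9
t=6: g(6,-6)=1 g(6,-4)=6 g(6,-2)=15 g(6,0)=19 g(6,2)=9
t=7: g(7,-7)=1 g(7,-5)=7 g(7,-3)=21 g(7,-1)=34 g(7,1)=28
t=8: g(8,-8)=1 g(8,-6)=8 g(8,-4)=28 g(8,-2)=55 g(8,0)=62 g(8,2)=28
t=9: g(9,-9)=1 g(9,-7)=9 g(9,-5)=36 g(9,-3)=83 g(9,-1)=117 g(9,1)=90
t=10: g(10,-10)=1 g(10,-8)=10 g(10,-6)=45 g(10,-4)=119 g(10,-2)=200 g(10,0)=207 g(10,2)=90
t=11: g(11,-11)=1 g(11,-9)=11 g(11,-7)=55 g(11,-5)=164 g(11,-3)=319 g(11,-1)=407 g(11,1)=297
t=12: g(12,-12)=1 g(12,-10)=12 g(12,-8)=66 g(12,-6)=219 g(12,-4)=483 g(12,-2)=726 g(12,0)=704 g(12,2)=297
t=13: g(13,-13)=1 g(13,-11)=13 g(13,-9)=78 g(13,-7)=285 g(13,-5)=702 g(13,-3)=1209 g(13,-1)=1430 g(13,1)=1001
t=14: g(14,-14)=1 g(14,-12)=14 g(14,-10)=91 g(14,-8)=363 g(14,-6)=987 g(14,-4)=1911 g(14,-2)=2639 g(14,0)=2431 g(14,2)=1001
t=15: g(15,-15)=1 g(15,-13)=15 g(15,-11)=105 g(15,-9)=454 g(15,-7)=1350 g(15,-5)=2898 g(15,-3)=4550 g(15,-1)=5070 g(15,1)=3432
t=16: g(16,-16)=1 g(16,-14)=16 g(16,-12)=120 g(16,-10)=559 g(16,-8)=1804 g(16,-6)=4248 g(16,-4)=7448 g(16,-2)=9620 g(16,0)=8502 g(16,2)=3432
t=17: g(17,-17)=1 g(17,-15)=17 g(17,-13)=136 g(17,-11)=679 g(17,-9)=2363 g(17,-7)=6052 g(17,-5)=11696 g(17,-3)=17068 g(17,-1)=18122 g(17,1)=11934
t=18: g(18,-18)=1 g(18,-16)=18 g(18,-14)=153 g(18,-12)=815 g(18,-10)=3042 g(18,-8)=8415 g(18,-6)=17748 g(18,-4)=28764 g(18,-2)=35190 g(18,0)=30056 g(18,2)=11934
t=19: g(19,-19)=1 g(19,-17)=19 g(19,-15)=171 g(19,-13)=968 g(19,-11)=3857 g(19,-9)=11457 g(19,-7)=26163 g(19,-5)=46512 g(19,-3)=63954 g(19,-1)=65246 g(19,1)=41990
t=20: g(20,-20)=1 g(20,-18)=20 g(20,-16)=190 g(20,-14)=1139 g(20,-12)=4825 g(20,-10)=15314 g(20,-8)=37620 g(20,-6)=72675 g(20,-4)=110466 g(20,-2)=129200 g(20,0)=107236 g(20,2)=41990
t=21: g(21,-21)=1 g(21,-19)=21 g(21,-17)=210 g(21,-15)=1329 g(21,-13)=5964 g(21,-11)=20139 g(21,-9)=52934 g(21,-7)=110295 g(21,-5)=183141 g(21,-3)=239666 g(21,-1)=236436 g(21,1)=149226
t=22: g(22,-22)=1 g(22,-20)=22 g(22,-18)=231 g(22,-16)=1539 g(22,-14)=7293 g(22,-12)=26103 g(22,-10)=73073 g(22,-8)=163229 g(22,-6)=293436 g(22,-4)=422807 g(22,-2)=476102 g(22,0)=385662 g(22,2)=149226
t=23: g(23,-23)=1 g(23,-21)=23 g(23,-19)=253 g(23,-17)=1770 g(23,-15)=8832 g(23,-13)=33396 g(23,-11)=99176 g(23,-9)=236302 g(23,-7)=456665 g(23,-5)=716243 g(23,-3)=898909 g(23,-1)=861764 g(23,1)=534888
t=24: g(24,-24)=1 g(24,-22)=24 g(24,-20)=276 g(24,-18)=2023 g(24,-16)=10602 g(24,-14)=42228 g(24,-12)=132572 g(24,-10)=335478 g(24,-8)=692967 g(24,-6)=1172908 g(24,-4)=1615152 g(24,-2)=1760673 g(24,0)=1396652 g(24,2)=534888
t=25: g(25,-25)=1 g(25,-23)=25 g(25,-21)=300 g(25,-19)=2299 g(25,-17)=12625 g(25,-15)=52830 g(25,-13)=174800 g(25,-11)=468050 g(25,-9)=1028445 g(25,-7)=1865875 g(25,-5)=2788060 g(25,-3)=3375825 g(25,-1)=3157325 g(25,1)=1931540
Paths never hitting 3: Σ_s g(25,s) = 14858000
Paths hitting 3: 2^25 - 14858000 = 18696432
P = 18696432/33554432 = 1168527/2097152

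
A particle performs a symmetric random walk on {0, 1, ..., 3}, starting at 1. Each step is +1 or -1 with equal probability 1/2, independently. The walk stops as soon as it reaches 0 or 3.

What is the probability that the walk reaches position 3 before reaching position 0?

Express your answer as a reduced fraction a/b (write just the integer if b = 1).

Symmetric walk (p = 1/2): the harmonic-function argument gives P(hit 3 before 0 | start at 1) = a/N.
P = 1/3 = 1/3

Answer: 1/3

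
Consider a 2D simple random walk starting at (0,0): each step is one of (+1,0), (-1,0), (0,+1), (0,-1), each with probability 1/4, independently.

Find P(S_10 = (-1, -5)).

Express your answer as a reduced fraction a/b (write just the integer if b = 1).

Answer: 675/131072

Derivation:
Let h be the number of horizontal steps (so 10-h are vertical). To end at (-1,-5) need (h-1)/2 right-steps and ((10-h)-5)/2 up-steps.
Sum over h with 1 ≤ h ≤ 5, h ≡ 1 (mod 2), 10-h ≡ 1 (mod 2):
h=1: C(10,1)·C(1,0)·C(9,2) = 10·1·36 = 360
h=3: C(10,3)·C(3,1)·C(7,1) = 120·3·7 = 2520
h=5: C(10,5)·C(5,2)·C(5,0) = 252·10·1 = 2520
Total favorable: 5400
Total paths: 4^10 = 1048576
P = 5400/1048576 = 675/131072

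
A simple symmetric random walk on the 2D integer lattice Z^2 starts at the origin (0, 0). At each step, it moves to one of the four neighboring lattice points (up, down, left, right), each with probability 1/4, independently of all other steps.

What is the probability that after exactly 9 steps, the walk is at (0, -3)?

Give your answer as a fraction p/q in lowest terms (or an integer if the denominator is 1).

Answer: 441/16384

Derivation:
Let h be the number of horizontal steps (so 9-h are vertical). To end at (0,-3) need (h+0)/2 right-steps and ((9-h)-3)/2 up-steps.
Sum over h with 0 ≤ h ≤ 6, h ≡ 0 (mod 2), 9-h ≡ 1 (mod 2):
h=0: C(9,0)·C(0,0)·C(9,3) = 1·1·84 = 84
h=2: C(9,2)·C(2,1)·C(7,2) = 36·2·21 = 1512
h=4: C(9,4)·C(4,2)·C(5,1) = 126·6·5 = 3780
h=6: C(9,6)·C(6,3)·C(3,0) = 84·20·1 = 1680
Total favorable: 7056
Total paths: 4^9 = 262144
P = 7056/262144 = 441/16384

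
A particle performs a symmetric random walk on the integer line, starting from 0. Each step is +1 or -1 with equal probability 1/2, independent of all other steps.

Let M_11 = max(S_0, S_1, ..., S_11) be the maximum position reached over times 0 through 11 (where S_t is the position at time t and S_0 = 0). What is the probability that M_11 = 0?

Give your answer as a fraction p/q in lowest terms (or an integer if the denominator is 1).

Let M_11 = max(S_0,...,S_11). Use the reflection principle: for j ≥ 1, #{paths with M_11 ≥ j} = #{S_11 ≥ j} + #{S_11 ≥ j+1}.
P(M_11 ≥ 0) = 1 since S_0 = 0, so #{M_11 ≥ 0} = 2048.
#{M_11 ≥ 1} = #{S_11 ≥ 1} + #{S_11 ≥ 2} = 1024 + 562 = 1586.
#{M_11 = 0} = 2048 - 1586 = 462.
P(M_11 = 0) = 462/2048 = 231/1024

Answer: 231/1024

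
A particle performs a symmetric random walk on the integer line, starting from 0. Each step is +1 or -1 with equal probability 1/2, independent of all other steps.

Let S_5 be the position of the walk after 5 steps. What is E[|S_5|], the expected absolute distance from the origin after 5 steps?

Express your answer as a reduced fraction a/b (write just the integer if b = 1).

S_5 takes values m ≡ 1 (mod 2) with |m| ≤ 5; P(S_5=m) = C(5,(5+m)/2)/2^5.
Total paths: 2^5 = 32
Distribution: P(S=-5)=1/32, P(S=-3)=5/32, P(S=-1)=10/32, P(S=1)=10/32, P(S=3)=5/32, P(S=5)=1/32
E[|S_5|] = Σ_m |m|·P(S_5=m) = 60/32 = 15/8

Answer: 15/8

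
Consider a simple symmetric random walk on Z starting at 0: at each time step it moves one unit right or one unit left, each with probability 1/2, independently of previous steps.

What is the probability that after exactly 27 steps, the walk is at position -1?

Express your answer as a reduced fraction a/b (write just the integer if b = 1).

Answer: 5014575/33554432

Derivation:
To reach position -1 after 27 steps: need 13 steps of +1 and 14 of -1.
Favorable paths: C(27,13) = 20058300
Total paths: 2^27 = 134217728
P = 20058300/134217728 = 5014575/33554432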